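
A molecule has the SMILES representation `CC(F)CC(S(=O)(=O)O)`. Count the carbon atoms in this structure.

Atom tally by fragment:
  CH3 → C:1 H:3
  CH(F) → C:1 H:1 F:1
  CH2 → C:1 H:2
  CH2SO3H → C:1 H:3 S:1 O:3
Element totals:
  C: 4
  H: 9
  F: 1
  O: 3
  S: 1

4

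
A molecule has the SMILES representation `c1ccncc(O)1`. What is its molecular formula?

Atom tally by fragment:
  pyridine ring core → C:5 H:5 N:1
  (− 1 ring H displaced by substituents)
  + OH → O:1 H:1
Element totals:
  C: 5
  H: 5
  N: 1
  O: 1

C5H5NO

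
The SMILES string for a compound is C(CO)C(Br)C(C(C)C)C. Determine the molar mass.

Atom tally by fragment:
  HOCH2CH2 → C:2 H:5 O:1
  CH(Br) → C:1 H:1 Br:1
  CH(CH(CH3)2) → C:4 H:8
  CH3 → C:1 H:3
Element totals:
  C: 8
  H: 17
  Br: 1
  O: 1
Molecular formula: C8H17BrO.
  M = 8(12.011) + 17(1.008) + 79.904 + 15.999
    = 96.088 + 17.136 + 79.904 + 15.999 = 209.127

209.13 g/mol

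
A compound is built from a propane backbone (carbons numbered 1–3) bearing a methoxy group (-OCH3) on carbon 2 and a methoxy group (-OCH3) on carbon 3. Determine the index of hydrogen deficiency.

Atom tally by fragment:
  CH3 → C:1 H:3
  CH(OCH3) → C:2 H:4 O:1
  CH2OCH3 → C:2 H:5 O:1
Element totals:
  C: 5
  H: 12
  O: 2
Molecular formula: C5H12O2.
DoU = (2C + 2 + N − H − X) / 2 = (2·5 + 2 + 0 − 12 − 0) / 2 = 0.

0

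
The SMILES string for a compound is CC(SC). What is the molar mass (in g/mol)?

76.16 g/mol

Atom tally by fragment:
  CH3 → C:1 H:3
  CH2SCH3 → C:2 H:5 S:1
Element totals:
  C: 3
  H: 8
  S: 1
Molecular formula: C3H8S.
  M = 3(12.011) + 8(1.008) + 32.06
    = 36.033 + 8.064 + 32.060 = 76.157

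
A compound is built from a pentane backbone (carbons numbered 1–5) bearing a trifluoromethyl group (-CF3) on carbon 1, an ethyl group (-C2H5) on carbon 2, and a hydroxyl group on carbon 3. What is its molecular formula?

Atom tally by fragment:
  F3CCH2 → C:2 H:2 F:3
  CH(C2H5) → C:3 H:6
  CH(OH) → C:1 H:2 O:1
  CH2 → C:1 H:2
  CH3 → C:1 H:3
Element totals:
  C: 8
  H: 15
  F: 3
  O: 1

C8H15F3O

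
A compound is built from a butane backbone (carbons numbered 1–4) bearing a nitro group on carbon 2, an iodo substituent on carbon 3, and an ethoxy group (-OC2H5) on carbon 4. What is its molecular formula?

C6H12INO3

Atom tally by fragment:
  CH3 → C:1 H:3
  CH(NO2) → C:1 H:1 N:1 O:2
  CH(I) → C:1 H:1 I:1
  CH2OC2H5 → C:3 H:7 O:1
Element totals:
  C: 6
  H: 12
  I: 1
  N: 1
  O: 3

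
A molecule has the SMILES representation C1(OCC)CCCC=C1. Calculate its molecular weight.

126.20 g/mol

Atom tally by fragment:
  cyclohexene ring core → C:6 H:10
  (− 1 ring H displaced by substituents)
  + OC2H5 → C:2 H:5 O:1
Element totals:
  C: 8
  H: 14
  O: 1
Molecular formula: C8H14O.
  M = 8(12.011) + 14(1.008) + 15.999
    = 96.088 + 14.112 + 15.999 = 126.199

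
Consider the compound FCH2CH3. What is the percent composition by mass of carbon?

49.98%

Element totals:
  C: 2
  H: 5
  F: 1
Molecular formula: C2H5F.
Molar mass = 48.060 g/mol.
Mass from C: 2 × 12.011 = 24.022 g/mol.
%C = 24.022 / 48.060 × 100 = 49.98%.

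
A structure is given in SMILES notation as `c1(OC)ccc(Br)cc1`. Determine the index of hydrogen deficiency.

Atom tally by fragment:
  benzene ring core → C:6 H:6
  (− 2 ring H displaced by substituents)
  + OCH3 → C:1 H:3 O:1
  + Br → Br:1
Element totals:
  C: 7
  H: 7
  Br: 1
  O: 1
Molecular formula: C7H7BrO.
DoU = (2C + 2 + N − H − X) / 2 = (2·7 + 2 + 0 − 7 − 1) / 2 = 4.

4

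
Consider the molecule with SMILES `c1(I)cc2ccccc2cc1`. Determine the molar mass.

254.07 g/mol

Atom tally by fragment:
  naphthalene ring system core → C:10 H:8
  (− 1 ring H displaced by substituents)
  + I → I:1
Element totals:
  C: 10
  H: 7
  I: 1
Molecular formula: C10H7I.
  M = 10(12.011) + 7(1.008) + 126.904
    = 120.110 + 7.056 + 126.904 = 254.070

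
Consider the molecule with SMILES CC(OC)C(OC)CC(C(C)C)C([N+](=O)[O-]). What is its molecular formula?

C11H23NO4

Atom tally by fragment:
  CH3 → C:1 H:3
  CH(OCH3) → C:2 H:4 O:1
  CH(OCH3) → C:2 H:4 O:1
  CH2 → C:1 H:2
  CH(CH(CH3)2) → C:4 H:8
  CH2NO2 → C:1 H:2 N:1 O:2
Element totals:
  C: 11
  H: 23
  N: 1
  O: 4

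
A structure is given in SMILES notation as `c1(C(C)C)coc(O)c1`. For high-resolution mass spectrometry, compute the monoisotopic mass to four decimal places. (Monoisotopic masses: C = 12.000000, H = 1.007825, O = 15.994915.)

Atom tally by fragment:
  furan ring core → C:4 H:4 O:1
  (− 2 ring H displaced by substituents)
  + CH(CH3)2 → C:3 H:7
  + OH → O:1 H:1
Element totals:
  C: 7
  H: 10
  O: 2
Molecular formula: C7H10O2.
  M = 7(12.0) + 10(1.007825) + 2(15.994915)
    = 84.000000 + 10.078250 + 31.989830 = 126.068080

126.0681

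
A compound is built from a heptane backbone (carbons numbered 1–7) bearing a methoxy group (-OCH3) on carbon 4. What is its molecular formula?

Atom tally by fragment:
  CH3 → C:1 H:3
  CH2 → C:1 H:2
  CH2 → C:1 H:2
  CH(OCH3) → C:2 H:4 O:1
  CH2 → C:1 H:2
  CH2 → C:1 H:2
  CH3 → C:1 H:3
Element totals:
  C: 8
  H: 18
  O: 1

C8H18O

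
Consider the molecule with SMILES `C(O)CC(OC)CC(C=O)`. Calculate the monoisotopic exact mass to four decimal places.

Atom tally by fragment:
  HOCH2 → C:1 H:3 O:1
  CH2 → C:1 H:2
  CH(OCH3) → C:2 H:4 O:1
  CH2 → C:1 H:2
  CH2CHO → C:2 H:3 O:1
Element totals:
  C: 7
  H: 14
  O: 3
Molecular formula: C7H14O3.
  M = 7(12.0) + 14(1.007825) + 3(15.994915)
    = 84.000000 + 14.109550 + 47.984745 = 146.094295

146.0943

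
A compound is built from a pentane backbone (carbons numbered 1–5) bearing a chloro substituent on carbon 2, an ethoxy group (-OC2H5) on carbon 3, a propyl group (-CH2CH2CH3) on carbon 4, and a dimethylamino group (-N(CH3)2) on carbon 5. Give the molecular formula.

Atom tally by fragment:
  CH3 → C:1 H:3
  CH(Cl) → C:1 H:1 Cl:1
  CH(OC2H5) → C:3 H:6 O:1
  CH(CH2CH2CH3) → C:4 H:8
  CH2N(CH3)2 → C:3 H:8 N:1
Element totals:
  C: 12
  H: 26
  Cl: 1
  N: 1
  O: 1

C12H26ClNO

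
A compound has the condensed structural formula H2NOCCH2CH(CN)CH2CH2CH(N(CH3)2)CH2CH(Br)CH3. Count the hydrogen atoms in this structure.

Element totals:
  C: 12
  H: 22
  Br: 1
  N: 3
  O: 1

22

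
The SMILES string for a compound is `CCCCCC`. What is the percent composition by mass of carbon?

83.62%

Atom tally by fragment:
  CH3 → C:1 H:3
  CH2 → C:1 H:2
  CH2 → C:1 H:2
  CH2 → C:1 H:2
  CH2 → C:1 H:2
  CH3 → C:1 H:3
Element totals:
  C: 6
  H: 14
Molecular formula: C6H14.
Molar mass = 86.178 g/mol.
Mass from C: 6 × 12.011 = 72.066 g/mol.
%C = 72.066 / 86.178 × 100 = 83.62%.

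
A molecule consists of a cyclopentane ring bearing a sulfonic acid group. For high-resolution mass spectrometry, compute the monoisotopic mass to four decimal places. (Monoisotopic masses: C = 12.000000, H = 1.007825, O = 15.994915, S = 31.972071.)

Atom tally by fragment:
  cyclopentane ring core → C:5 H:10
  (− 1 ring H displaced by substituents)
  + SO3H → S:1 O:3 H:1
Element totals:
  C: 5
  H: 10
  O: 3
  S: 1
Molecular formula: C5H10O3S.
  M = 5(12.0) + 10(1.007825) + 3(15.994915) + 31.972071
    = 60.000000 + 10.078250 + 47.984745 + 31.972071 = 150.035066

150.0351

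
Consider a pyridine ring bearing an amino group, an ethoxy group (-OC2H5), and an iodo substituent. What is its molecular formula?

Atom tally by fragment:
  pyridine ring core → C:5 H:5 N:1
  (− 3 ring H displaced by substituents)
  + NH2 → N:1 H:2
  + OC2H5 → C:2 H:5 O:1
  + I → I:1
Element totals:
  C: 7
  H: 9
  I: 1
  N: 2
  O: 1

C7H9IN2O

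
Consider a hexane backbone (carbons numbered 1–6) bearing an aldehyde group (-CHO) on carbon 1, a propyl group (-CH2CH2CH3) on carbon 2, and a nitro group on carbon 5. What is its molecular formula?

C10H19NO3

Atom tally by fragment:
  OHCCH2 → C:2 H:3 O:1
  CH(CH2CH2CH3) → C:4 H:8
  CH2 → C:1 H:2
  CH2 → C:1 H:2
  CH(NO2) → C:1 H:1 N:1 O:2
  CH3 → C:1 H:3
Element totals:
  C: 10
  H: 19
  N: 1
  O: 3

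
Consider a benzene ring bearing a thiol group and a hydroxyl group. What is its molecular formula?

C6H6OS

Atom tally by fragment:
  benzene ring core → C:6 H:6
  (− 2 ring H displaced by substituents)
  + SH → S:1 H:1
  + OH → O:1 H:1
Element totals:
  C: 6
  H: 6
  O: 1
  S: 1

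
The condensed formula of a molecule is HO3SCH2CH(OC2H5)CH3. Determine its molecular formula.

Atom tally by fragment:
  HO3SCH2 → C:1 H:3 S:1 O:3
  CH(OC2H5) → C:3 H:6 O:1
  CH3 → C:1 H:3
Element totals:
  C: 5
  H: 12
  O: 4
  S: 1

C5H12O4S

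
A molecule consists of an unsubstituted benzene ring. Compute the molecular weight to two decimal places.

78.11 g/mol

Atom tally by fragment:
  benzene ring core → C:6 H:6
Element totals:
  C: 6
  H: 6
Molecular formula: C6H6.
  M = 6(12.011) + 6(1.008)
    = 72.066 + 6.048 = 78.114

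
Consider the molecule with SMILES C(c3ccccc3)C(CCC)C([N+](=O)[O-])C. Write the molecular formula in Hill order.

Atom tally by fragment:
  C6H5CH2 → C:7 H:7
  CH(CH2CH2CH3) → C:4 H:8
  CH(NO2) → C:1 H:1 N:1 O:2
  CH3 → C:1 H:3
Element totals:
  C: 13
  H: 19
  N: 1
  O: 2

C13H19NO2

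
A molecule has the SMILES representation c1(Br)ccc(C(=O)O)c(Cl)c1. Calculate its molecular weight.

Atom tally by fragment:
  benzene ring core → C:6 H:6
  (− 3 ring H displaced by substituents)
  + Br → Br:1
  + COOH → C:1 H:1 O:2
  + Cl → Cl:1
Element totals:
  C: 7
  H: 4
  Br: 1
  Cl: 1
  O: 2
Molecular formula: C7H4BrClO2.
  M = 7(12.011) + 4(1.008) + 79.904 + 35.45 + 2(15.999)
    = 84.077 + 4.032 + 79.904 + 35.450 + 31.998 = 235.461

235.46 g/mol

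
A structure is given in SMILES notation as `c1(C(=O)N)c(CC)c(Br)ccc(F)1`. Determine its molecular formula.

Atom tally by fragment:
  benzene ring core → C:6 H:6
  (− 4 ring H displaced by substituents)
  + CONH2 → C:1 H:2 O:1 N:1
  + C2H5 → C:2 H:5
  + Br → Br:1
  + F → F:1
Element totals:
  C: 9
  H: 9
  Br: 1
  F: 1
  N: 1
  O: 1

C9H9BrFNO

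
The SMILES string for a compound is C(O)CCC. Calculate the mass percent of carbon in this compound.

Atom tally by fragment:
  HOCH2 → C:1 H:3 O:1
  CH2 → C:1 H:2
  CH2 → C:1 H:2
  CH3 → C:1 H:3
Element totals:
  C: 4
  H: 10
  O: 1
Molecular formula: C4H10O.
Molar mass = 74.123 g/mol.
Mass from C: 4 × 12.011 = 48.044 g/mol.
%C = 48.044 / 74.123 × 100 = 64.82%.

64.82%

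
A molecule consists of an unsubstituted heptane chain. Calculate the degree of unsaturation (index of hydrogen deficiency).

0

Atom tally by fragment:
  CH3 → C:1 H:3
  CH2 → C:1 H:2
  CH2 → C:1 H:2
  CH2 → C:1 H:2
  CH2 → C:1 H:2
  CH2 → C:1 H:2
  CH3 → C:1 H:3
Element totals:
  C: 7
  H: 16
Molecular formula: C7H16.
DoU = (2C + 2 + N − H − X) / 2 = (2·7 + 2 + 0 − 16 − 0) / 2 = 0.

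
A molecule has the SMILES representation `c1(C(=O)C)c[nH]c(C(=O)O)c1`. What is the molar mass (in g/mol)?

Atom tally by fragment:
  pyrrole ring core → C:4 H:5 N:1
  (− 2 ring H displaced by substituents)
  + COCH3 → C:2 H:3 O:1
  + COOH → C:1 H:1 O:2
Element totals:
  C: 7
  H: 7
  N: 1
  O: 3
Molecular formula: C7H7NO3.
  M = 7(12.011) + 7(1.008) + 14.007 + 3(15.999)
    = 84.077 + 7.056 + 14.007 + 47.997 = 153.137

153.14 g/mol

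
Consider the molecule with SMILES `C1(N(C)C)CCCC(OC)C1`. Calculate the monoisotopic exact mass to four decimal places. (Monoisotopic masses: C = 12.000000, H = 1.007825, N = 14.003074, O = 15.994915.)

157.1467

Atom tally by fragment:
  cyclohexane ring core → C:6 H:12
  (− 2 ring H displaced by substituents)
  + N(CH3)2 → N:1 C:2 H:6
  + OCH3 → C:1 H:3 O:1
Element totals:
  C: 9
  H: 19
  N: 1
  O: 1
Molecular formula: C9H19NO.
  M = 9(12.0) + 19(1.007825) + 14.003074 + 15.994915
    = 108.000000 + 19.148675 + 14.003074 + 15.994915 = 157.146664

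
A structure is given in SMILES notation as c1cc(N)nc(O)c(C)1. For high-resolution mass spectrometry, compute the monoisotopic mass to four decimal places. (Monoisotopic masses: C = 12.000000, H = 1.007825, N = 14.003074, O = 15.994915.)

Atom tally by fragment:
  pyridine ring core → C:5 H:5 N:1
  (− 3 ring H displaced by substituents)
  + NH2 → N:1 H:2
  + OH → O:1 H:1
  + CH3 → C:1 H:3
Element totals:
  C: 6
  H: 8
  N: 2
  O: 1
Molecular formula: C6H8N2O.
  M = 6(12.0) + 8(1.007825) + 2(14.003074) + 15.994915
    = 72.000000 + 8.062600 + 28.006148 + 15.994915 = 124.063663

124.0637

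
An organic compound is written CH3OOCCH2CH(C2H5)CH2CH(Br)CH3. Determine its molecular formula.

C9H17BrO2

Element totals:
  C: 9
  H: 17
  Br: 1
  O: 2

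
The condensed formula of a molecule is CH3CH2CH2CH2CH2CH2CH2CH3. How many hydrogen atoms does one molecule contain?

Atom tally by fragment:
  CH3 → C:1 H:3
  CH2 → C:1 H:2
  CH2 → C:1 H:2
  CH2 → C:1 H:2
  CH2 → C:1 H:2
  CH2 → C:1 H:2
  CH2 → C:1 H:2
  CH3 → C:1 H:3
Element totals:
  C: 8
  H: 18

18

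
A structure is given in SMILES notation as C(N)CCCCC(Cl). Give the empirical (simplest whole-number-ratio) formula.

Atom tally by fragment:
  H2NCH2 → C:1 H:4 N:1
  CH2 → C:1 H:2
  CH2 → C:1 H:2
  CH2 → C:1 H:2
  CH2 → C:1 H:2
  CH2Cl → C:1 H:2 Cl:1
Element totals:
  C: 6
  H: 14
  Cl: 1
  N: 1
Molecular formula: C6H14ClN.
gcd of subscripts (6, 1, 14, 1) = 1, so the empirical formula equals the molecular formula.

C6H14ClN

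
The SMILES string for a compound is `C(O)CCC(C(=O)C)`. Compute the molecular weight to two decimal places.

116.16 g/mol

Atom tally by fragment:
  HOCH2 → C:1 H:3 O:1
  CH2 → C:1 H:2
  CH2 → C:1 H:2
  CH2COCH3 → C:3 H:5 O:1
Element totals:
  C: 6
  H: 12
  O: 2
Molecular formula: C6H12O2.
  M = 6(12.011) + 12(1.008) + 2(15.999)
    = 72.066 + 12.096 + 31.998 = 116.160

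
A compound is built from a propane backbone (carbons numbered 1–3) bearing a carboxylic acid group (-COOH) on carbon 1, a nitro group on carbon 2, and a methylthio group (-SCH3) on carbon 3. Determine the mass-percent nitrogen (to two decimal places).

7.82%

Atom tally by fragment:
  HOOCCH2 → C:2 H:3 O:2
  CH(NO2) → C:1 H:1 N:1 O:2
  CH2SCH3 → C:2 H:5 S:1
Element totals:
  C: 5
  H: 9
  N: 1
  O: 4
  S: 1
Molecular formula: C5H9NO4S.
Molar mass = 179.190 g/mol.
Mass from N: 1 × 14.007 = 14.007 g/mol.
%N = 14.007 / 179.190 × 100 = 7.82%.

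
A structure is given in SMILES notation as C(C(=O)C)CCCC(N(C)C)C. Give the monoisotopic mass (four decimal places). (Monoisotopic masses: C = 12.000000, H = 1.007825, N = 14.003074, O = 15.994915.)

Atom tally by fragment:
  CH3COCH2 → C:3 H:5 O:1
  CH2 → C:1 H:2
  CH2 → C:1 H:2
  CH2 → C:1 H:2
  CH(N(CH3)2) → C:3 H:7 N:1
  CH3 → C:1 H:3
Element totals:
  C: 10
  H: 21
  N: 1
  O: 1
Molecular formula: C10H21NO.
  M = 10(12.0) + 21(1.007825) + 14.003074 + 15.994915
    = 120.000000 + 21.164325 + 14.003074 + 15.994915 = 171.162314

171.1623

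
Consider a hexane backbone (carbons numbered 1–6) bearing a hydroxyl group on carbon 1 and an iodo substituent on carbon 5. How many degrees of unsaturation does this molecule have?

0

Atom tally by fragment:
  HOCH2 → C:1 H:3 O:1
  CH2 → C:1 H:2
  CH2 → C:1 H:2
  CH2 → C:1 H:2
  CH(I) → C:1 H:1 I:1
  CH3 → C:1 H:3
Element totals:
  C: 6
  H: 13
  I: 1
  O: 1
Molecular formula: C6H13IO.
DoU = (2C + 2 + N − H − X) / 2 = (2·6 + 2 + 0 − 13 − 1) / 2 = 0.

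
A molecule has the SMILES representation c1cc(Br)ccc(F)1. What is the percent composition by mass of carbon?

Atom tally by fragment:
  benzene ring core → C:6 H:6
  (− 2 ring H displaced by substituents)
  + Br → Br:1
  + F → F:1
Element totals:
  C: 6
  H: 4
  Br: 1
  F: 1
Molecular formula: C6H4BrF.
Molar mass = 175.000 g/mol.
Mass from C: 6 × 12.011 = 72.066 g/mol.
%C = 72.066 / 175.000 × 100 = 41.18%.

41.18%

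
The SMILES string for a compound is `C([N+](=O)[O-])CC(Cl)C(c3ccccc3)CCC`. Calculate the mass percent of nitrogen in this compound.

Atom tally by fragment:
  O2NCH2 → C:1 H:2 N:1 O:2
  CH2 → C:1 H:2
  CH(Cl) → C:1 H:1 Cl:1
  CH(C6H5) → C:7 H:6
  CH2 → C:1 H:2
  CH2 → C:1 H:2
  CH3 → C:1 H:3
Element totals:
  C: 13
  H: 18
  Cl: 1
  N: 1
  O: 2
Molecular formula: C13H18ClNO2.
Molar mass = 255.742 g/mol.
Mass from N: 1 × 14.007 = 14.007 g/mol.
%N = 14.007 / 255.742 × 100 = 5.48%.

5.48%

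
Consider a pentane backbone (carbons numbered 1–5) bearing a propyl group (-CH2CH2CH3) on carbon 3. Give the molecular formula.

C8H18

Atom tally by fragment:
  CH3 → C:1 H:3
  CH2 → C:1 H:2
  CH(CH2CH2CH3) → C:4 H:8
  CH2 → C:1 H:2
  CH3 → C:1 H:3
Element totals:
  C: 8
  H: 18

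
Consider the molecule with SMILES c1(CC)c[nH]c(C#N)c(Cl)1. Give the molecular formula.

C7H7ClN2

Atom tally by fragment:
  pyrrole ring core → C:4 H:5 N:1
  (− 3 ring H displaced by substituents)
  + C2H5 → C:2 H:5
  + CN → C:1 N:1
  + Cl → Cl:1
Element totals:
  C: 7
  H: 7
  Cl: 1
  N: 2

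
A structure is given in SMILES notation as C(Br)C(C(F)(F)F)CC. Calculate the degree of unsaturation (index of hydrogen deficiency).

Atom tally by fragment:
  BrCH2 → C:1 H:2 Br:1
  CH(CF3) → C:2 H:1 F:3
  CH2 → C:1 H:2
  CH3 → C:1 H:3
Element totals:
  C: 5
  H: 8
  Br: 1
  F: 3
Molecular formula: C5H8BrF3.
DoU = (2C + 2 + N − H − X) / 2 = (2·5 + 2 + 0 − 8 − 4) / 2 = 0.

0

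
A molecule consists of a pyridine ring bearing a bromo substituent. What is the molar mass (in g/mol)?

Atom tally by fragment:
  pyridine ring core → C:5 H:5 N:1
  (− 1 ring H displaced by substituents)
  + Br → Br:1
Element totals:
  C: 5
  H: 4
  Br: 1
  N: 1
Molecular formula: C5H4BrN.
  M = 5(12.011) + 4(1.008) + 79.904 + 14.007
    = 60.055 + 4.032 + 79.904 + 14.007 = 157.998

158.00 g/mol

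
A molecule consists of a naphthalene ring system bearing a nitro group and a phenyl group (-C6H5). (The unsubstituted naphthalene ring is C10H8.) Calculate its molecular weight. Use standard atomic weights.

Atom tally by fragment:
  naphthalene ring system core → C:10 H:8
  (− 2 ring H displaced by substituents)
  + NO2 → N:1 O:2
  + C6H5 → C:6 H:5
Element totals:
  C: 16
  H: 11
  N: 1
  O: 2
Molecular formula: C16H11NO2.
  M = 16(12.011) + 11(1.008) + 14.007 + 2(15.999)
    = 192.176 + 11.088 + 14.007 + 31.998 = 249.269

249.27 g/mol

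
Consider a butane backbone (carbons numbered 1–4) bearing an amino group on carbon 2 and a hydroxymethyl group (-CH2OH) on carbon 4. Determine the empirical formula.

Atom tally by fragment:
  CH3 → C:1 H:3
  CH(NH2) → C:1 H:3 N:1
  CH2 → C:1 H:2
  CH2CH2OH → C:2 H:5 O:1
Element totals:
  C: 5
  H: 13
  N: 1
  O: 1
Molecular formula: C5H13NO.
gcd of subscripts (5, 13, 1, 1) = 1, so the empirical formula equals the molecular formula.

C5H13NO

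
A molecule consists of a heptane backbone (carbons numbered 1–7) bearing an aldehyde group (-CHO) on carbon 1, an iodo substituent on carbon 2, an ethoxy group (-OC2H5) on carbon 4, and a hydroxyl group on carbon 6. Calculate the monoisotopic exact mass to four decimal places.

Atom tally by fragment:
  OHCCH2 → C:2 H:3 O:1
  CH(I) → C:1 H:1 I:1
  CH2 → C:1 H:2
  CH(OC2H5) → C:3 H:6 O:1
  CH2 → C:1 H:2
  CH(OH) → C:1 H:2 O:1
  CH3 → C:1 H:3
Element totals:
  C: 10
  H: 19
  I: 1
  O: 3
Molecular formula: C10H19IO3.
  M = 10(12.0) + 19(1.007825) + 126.904472 + 3(15.994915)
    = 120.000000 + 19.148675 + 126.904472 + 47.984745 = 314.037892

314.0379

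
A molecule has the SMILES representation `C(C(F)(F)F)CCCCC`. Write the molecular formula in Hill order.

Atom tally by fragment:
  F3CCH2 → C:2 H:2 F:3
  CH2 → C:1 H:2
  CH2 → C:1 H:2
  CH2 → C:1 H:2
  CH2 → C:1 H:2
  CH3 → C:1 H:3
Element totals:
  C: 7
  H: 13
  F: 3

C7H13F3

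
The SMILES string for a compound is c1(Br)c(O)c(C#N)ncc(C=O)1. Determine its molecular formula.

C7H3BrN2O2

Atom tally by fragment:
  pyridine ring core → C:5 H:5 N:1
  (− 4 ring H displaced by substituents)
  + Br → Br:1
  + OH → O:1 H:1
  + CN → C:1 N:1
  + CHO → C:1 H:1 O:1
Element totals:
  C: 7
  H: 3
  Br: 1
  N: 2
  O: 2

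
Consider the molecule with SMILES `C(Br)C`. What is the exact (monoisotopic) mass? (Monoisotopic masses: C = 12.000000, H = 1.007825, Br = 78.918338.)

107.9575

Atom tally by fragment:
  BrCH2 → C:1 H:2 Br:1
  CH3 → C:1 H:3
Element totals:
  C: 2
  H: 5
  Br: 1
Molecular formula: C2H5Br.
  M = 2(12.0) + 5(1.007825) + 78.918338
    = 24.000000 + 5.039125 + 78.918338 = 107.957463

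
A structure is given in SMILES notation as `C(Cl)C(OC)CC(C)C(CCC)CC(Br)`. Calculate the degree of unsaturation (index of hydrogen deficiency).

0

Atom tally by fragment:
  ClCH2 → C:1 H:2 Cl:1
  CH(OCH3) → C:2 H:4 O:1
  CH2 → C:1 H:2
  CH(CH3) → C:2 H:4
  CH(CH2CH2CH3) → C:4 H:8
  CH2 → C:1 H:2
  CH2Br → C:1 H:2 Br:1
Element totals:
  C: 12
  H: 24
  Br: 1
  Cl: 1
  O: 1
Molecular formula: C12H24BrClO.
DoU = (2C + 2 + N − H − X) / 2 = (2·12 + 2 + 0 − 24 − 2) / 2 = 0.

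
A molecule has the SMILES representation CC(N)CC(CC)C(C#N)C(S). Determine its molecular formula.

Atom tally by fragment:
  CH3 → C:1 H:3
  CH(NH2) → C:1 H:3 N:1
  CH2 → C:1 H:2
  CH(C2H5) → C:3 H:6
  CH(CN) → C:2 H:1 N:1
  CH2SH → C:1 H:3 S:1
Element totals:
  C: 9
  H: 18
  N: 2
  S: 1

C9H18N2S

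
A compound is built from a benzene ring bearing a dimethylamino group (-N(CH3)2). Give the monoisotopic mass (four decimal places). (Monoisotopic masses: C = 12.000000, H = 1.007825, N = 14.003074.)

121.0891

Atom tally by fragment:
  benzene ring core → C:6 H:6
  (− 1 ring H displaced by substituents)
  + N(CH3)2 → N:1 C:2 H:6
Element totals:
  C: 8
  H: 11
  N: 1
Molecular formula: C8H11N.
  M = 8(12.0) + 11(1.007825) + 14.003074
    = 96.000000 + 11.086075 + 14.003074 = 121.089149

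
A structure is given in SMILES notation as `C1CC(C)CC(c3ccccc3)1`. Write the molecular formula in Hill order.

C12H16

Atom tally by fragment:
  cyclopentane ring core → C:5 H:10
  (− 2 ring H displaced by substituents)
  + CH3 → C:1 H:3
  + C6H5 → C:6 H:5
Element totals:
  C: 12
  H: 16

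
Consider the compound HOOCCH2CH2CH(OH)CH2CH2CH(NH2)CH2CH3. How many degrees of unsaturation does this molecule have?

1

Atom tally by fragment:
  HOOCCH2 → C:2 H:3 O:2
  CH2 → C:1 H:2
  CH(OH) → C:1 H:2 O:1
  CH2 → C:1 H:2
  CH2 → C:1 H:2
  CH(NH2) → C:1 H:3 N:1
  CH2 → C:1 H:2
  CH3 → C:1 H:3
Element totals:
  C: 9
  H: 19
  N: 1
  O: 3
Molecular formula: C9H19NO3.
DoU = (2C + 2 + N − H − X) / 2 = (2·9 + 2 + 1 − 19 − 0) / 2 = 1.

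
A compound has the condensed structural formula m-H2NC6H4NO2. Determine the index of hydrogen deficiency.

5

Element totals:
  C: 6
  H: 6
  N: 2
  O: 2
Molecular formula: C6H6N2O2.
DoU = (2C + 2 + N − H − X) / 2 = (2·6 + 2 + 2 − 6 − 0) / 2 = 5.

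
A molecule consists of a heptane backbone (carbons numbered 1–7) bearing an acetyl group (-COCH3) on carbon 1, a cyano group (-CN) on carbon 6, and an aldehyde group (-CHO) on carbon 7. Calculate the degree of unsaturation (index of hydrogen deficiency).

4

Atom tally by fragment:
  CH3COCH2 → C:3 H:5 O:1
  CH2 → C:1 H:2
  CH2 → C:1 H:2
  CH2 → C:1 H:2
  CH2 → C:1 H:2
  CH(CN) → C:2 H:1 N:1
  CH2CHO → C:2 H:3 O:1
Element totals:
  C: 11
  H: 17
  N: 1
  O: 2
Molecular formula: C11H17NO2.
DoU = (2C + 2 + N − H − X) / 2 = (2·11 + 2 + 1 − 17 − 0) / 2 = 4.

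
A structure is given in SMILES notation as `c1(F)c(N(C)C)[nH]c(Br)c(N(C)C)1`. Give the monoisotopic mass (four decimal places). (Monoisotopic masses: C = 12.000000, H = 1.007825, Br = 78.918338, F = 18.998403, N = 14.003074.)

249.0277

Atom tally by fragment:
  pyrrole ring core → C:4 H:5 N:1
  (− 4 ring H displaced by substituents)
  + F → F:1
  + N(CH3)2 → N:1 C:2 H:6
  + Br → Br:1
  + N(CH3)2 → N:1 C:2 H:6
Element totals:
  C: 8
  H: 13
  Br: 1
  F: 1
  N: 3
Molecular formula: C8H13BrFN3.
  M = 8(12.0) + 13(1.007825) + 78.918338 + 18.998403 + 3(14.003074)
    = 96.000000 + 13.101725 + 78.918338 + 18.998403 + 42.009222 = 249.027688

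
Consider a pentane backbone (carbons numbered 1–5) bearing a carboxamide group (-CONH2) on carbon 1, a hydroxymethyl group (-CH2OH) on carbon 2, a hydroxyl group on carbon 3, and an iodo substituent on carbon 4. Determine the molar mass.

287.10 g/mol

Atom tally by fragment:
  H2NOCCH2 → C:2 H:4 O:1 N:1
  CH(CH2OH) → C:2 H:4 O:1
  CH(OH) → C:1 H:2 O:1
  CH(I) → C:1 H:1 I:1
  CH3 → C:1 H:3
Element totals:
  C: 7
  H: 14
  I: 1
  N: 1
  O: 3
Molecular formula: C7H14INO3.
  M = 7(12.011) + 14(1.008) + 126.904 + 14.007 + 3(15.999)
    = 84.077 + 14.112 + 126.904 + 14.007 + 47.997 = 287.097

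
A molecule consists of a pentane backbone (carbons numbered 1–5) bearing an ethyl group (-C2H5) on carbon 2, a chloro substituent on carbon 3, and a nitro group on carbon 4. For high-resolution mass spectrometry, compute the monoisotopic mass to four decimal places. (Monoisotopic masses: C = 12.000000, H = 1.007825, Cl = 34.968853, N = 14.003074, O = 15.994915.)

Atom tally by fragment:
  CH3 → C:1 H:3
  CH(C2H5) → C:3 H:6
  CH(Cl) → C:1 H:1 Cl:1
  CH(NO2) → C:1 H:1 N:1 O:2
  CH3 → C:1 H:3
Element totals:
  C: 7
  H: 14
  Cl: 1
  N: 1
  O: 2
Molecular formula: C7H14ClNO2.
  M = 7(12.0) + 14(1.007825) + 34.968853 + 14.003074 + 2(15.994915)
    = 84.000000 + 14.109550 + 34.968853 + 14.003074 + 31.989830 = 179.071307

179.0713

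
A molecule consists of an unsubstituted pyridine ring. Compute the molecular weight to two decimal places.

79.10 g/mol

Atom tally by fragment:
  pyridine ring core → C:5 H:5 N:1
Element totals:
  C: 5
  H: 5
  N: 1
Molecular formula: C5H5N.
  M = 5(12.011) + 5(1.008) + 14.007
    = 60.055 + 5.040 + 14.007 = 79.102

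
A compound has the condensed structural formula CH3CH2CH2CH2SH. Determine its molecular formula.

C4H10S

Atom tally by fragment:
  CH3 → C:1 H:3
  CH2 → C:1 H:2
  CH2 → C:1 H:2
  CH2SH → C:1 H:3 S:1
Element totals:
  C: 4
  H: 10
  S: 1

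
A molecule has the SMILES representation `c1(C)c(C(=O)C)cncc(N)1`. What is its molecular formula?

C8H10N2O

Atom tally by fragment:
  pyridine ring core → C:5 H:5 N:1
  (− 3 ring H displaced by substituents)
  + CH3 → C:1 H:3
  + COCH3 → C:2 H:3 O:1
  + NH2 → N:1 H:2
Element totals:
  C: 8
  H: 10
  N: 2
  O: 1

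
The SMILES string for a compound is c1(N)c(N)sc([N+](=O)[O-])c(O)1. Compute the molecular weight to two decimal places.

175.16 g/mol

Atom tally by fragment:
  thiophene ring core → C:4 H:4 S:1
  (− 4 ring H displaced by substituents)
  + NH2 → N:1 H:2
  + NH2 → N:1 H:2
  + NO2 → N:1 O:2
  + OH → O:1 H:1
Element totals:
  C: 4
  H: 5
  N: 3
  O: 3
  S: 1
Molecular formula: C4H5N3O3S.
  M = 4(12.011) + 5(1.008) + 3(14.007) + 3(15.999) + 32.06
    = 48.044 + 5.040 + 42.021 + 47.997 + 32.060 = 175.162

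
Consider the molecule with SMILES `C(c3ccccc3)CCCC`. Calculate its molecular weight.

148.25 g/mol

Atom tally by fragment:
  C6H5CH2 → C:7 H:7
  CH2 → C:1 H:2
  CH2 → C:1 H:2
  CH2 → C:1 H:2
  CH3 → C:1 H:3
Element totals:
  C: 11
  H: 16
Molecular formula: C11H16.
  M = 11(12.011) + 16(1.008)
    = 132.121 + 16.128 = 148.249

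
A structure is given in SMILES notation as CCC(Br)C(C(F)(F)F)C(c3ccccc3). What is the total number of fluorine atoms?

Atom tally by fragment:
  CH3 → C:1 H:3
  CH2 → C:1 H:2
  CH(Br) → C:1 H:1 Br:1
  CH(CF3) → C:2 H:1 F:3
  CH2C6H5 → C:7 H:7
Element totals:
  C: 12
  H: 14
  Br: 1
  F: 3

3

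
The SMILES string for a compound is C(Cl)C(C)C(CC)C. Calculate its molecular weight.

Atom tally by fragment:
  ClCH2 → C:1 H:2 Cl:1
  CH(CH3) → C:2 H:4
  CH(C2H5) → C:3 H:6
  CH3 → C:1 H:3
Element totals:
  C: 7
  H: 15
  Cl: 1
Molecular formula: C7H15Cl.
  M = 7(12.011) + 15(1.008) + 35.45
    = 84.077 + 15.120 + 35.450 = 134.647

134.65 g/mol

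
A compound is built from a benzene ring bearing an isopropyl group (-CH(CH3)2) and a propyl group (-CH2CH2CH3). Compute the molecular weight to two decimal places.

162.28 g/mol

Atom tally by fragment:
  benzene ring core → C:6 H:6
  (− 2 ring H displaced by substituents)
  + CH(CH3)2 → C:3 H:7
  + CH2CH2CH3 → C:3 H:7
Element totals:
  C: 12
  H: 18
Molecular formula: C12H18.
  M = 12(12.011) + 18(1.008)
    = 144.132 + 18.144 = 162.276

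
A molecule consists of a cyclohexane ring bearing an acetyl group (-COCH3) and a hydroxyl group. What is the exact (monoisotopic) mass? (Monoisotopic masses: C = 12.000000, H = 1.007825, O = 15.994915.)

142.0994

Atom tally by fragment:
  cyclohexane ring core → C:6 H:12
  (− 2 ring H displaced by substituents)
  + COCH3 → C:2 H:3 O:1
  + OH → O:1 H:1
Element totals:
  C: 8
  H: 14
  O: 2
Molecular formula: C8H14O2.
  M = 8(12.0) + 14(1.007825) + 2(15.994915)
    = 96.000000 + 14.109550 + 31.989830 = 142.099380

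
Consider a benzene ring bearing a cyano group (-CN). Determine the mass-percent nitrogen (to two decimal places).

13.58%

Atom tally by fragment:
  benzene ring core → C:6 H:6
  (− 1 ring H displaced by substituents)
  + CN → C:1 N:1
Element totals:
  C: 7
  H: 5
  N: 1
Molecular formula: C7H5N.
Molar mass = 103.124 g/mol.
Mass from N: 1 × 14.007 = 14.007 g/mol.
%N = 14.007 / 103.124 × 100 = 13.58%.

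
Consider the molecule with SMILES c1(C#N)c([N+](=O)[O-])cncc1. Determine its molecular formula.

Atom tally by fragment:
  pyridine ring core → C:5 H:5 N:1
  (− 2 ring H displaced by substituents)
  + CN → C:1 N:1
  + NO2 → N:1 O:2
Element totals:
  C: 6
  H: 3
  N: 3
  O: 2

C6H3N3O2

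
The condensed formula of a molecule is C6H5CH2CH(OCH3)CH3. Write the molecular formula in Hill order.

Atom tally by fragment:
  C6H5CH2 → C:7 H:7
  CH(OCH3) → C:2 H:4 O:1
  CH3 → C:1 H:3
Element totals:
  C: 10
  H: 14
  O: 1

C10H14O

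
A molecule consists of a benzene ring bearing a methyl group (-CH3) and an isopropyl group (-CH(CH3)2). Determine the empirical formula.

C5H7

Atom tally by fragment:
  benzene ring core → C:6 H:6
  (− 2 ring H displaced by substituents)
  + CH3 → C:1 H:3
  + CH(CH3)2 → C:3 H:7
Element totals:
  C: 10
  H: 14
Molecular formula: C10H14.
gcd of subscripts = 2; dividing each by 2:
  C: 10/2 = 5
  H: 14/2 = 7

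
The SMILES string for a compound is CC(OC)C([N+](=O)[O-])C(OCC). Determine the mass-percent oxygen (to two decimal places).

Atom tally by fragment:
  CH3 → C:1 H:3
  CH(OCH3) → C:2 H:4 O:1
  CH(NO2) → C:1 H:1 N:1 O:2
  CH2OC2H5 → C:3 H:7 O:1
Element totals:
  C: 7
  H: 15
  N: 1
  O: 4
Molecular formula: C7H15NO4.
Molar mass = 177.200 g/mol.
Mass from O: 4 × 15.999 = 63.996 g/mol.
%O = 63.996 / 177.200 × 100 = 36.12%.

36.12%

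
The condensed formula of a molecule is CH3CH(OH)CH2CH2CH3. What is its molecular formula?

C5H12O

Atom tally by fragment:
  CH3 → C:1 H:3
  CH(OH) → C:1 H:2 O:1
  CH2 → C:1 H:2
  CH2 → C:1 H:2
  CH3 → C:1 H:3
Element totals:
  C: 5
  H: 12
  O: 1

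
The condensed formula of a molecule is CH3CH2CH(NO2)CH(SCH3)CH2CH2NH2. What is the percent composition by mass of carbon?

43.73%

Atom tally by fragment:
  CH3 → C:1 H:3
  CH2 → C:1 H:2
  CH(NO2) → C:1 H:1 N:1 O:2
  CH(SCH3) → C:2 H:4 S:1
  CH2 → C:1 H:2
  CH2NH2 → C:1 H:4 N:1
Element totals:
  C: 7
  H: 16
  N: 2
  O: 2
  S: 1
Molecular formula: C7H16N2O2S.
Molar mass = 192.277 g/mol.
Mass from C: 7 × 12.011 = 84.077 g/mol.
%C = 84.077 / 192.277 × 100 = 43.73%.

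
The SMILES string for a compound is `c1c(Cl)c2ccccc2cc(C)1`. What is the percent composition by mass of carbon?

Atom tally by fragment:
  naphthalene ring system core → C:10 H:8
  (− 2 ring H displaced by substituents)
  + Cl → Cl:1
  + CH3 → C:1 H:3
Element totals:
  C: 11
  H: 9
  Cl: 1
Molecular formula: C11H9Cl.
Molar mass = 176.643 g/mol.
Mass from C: 11 × 12.011 = 132.121 g/mol.
%C = 132.121 / 176.643 × 100 = 74.80%.

74.80%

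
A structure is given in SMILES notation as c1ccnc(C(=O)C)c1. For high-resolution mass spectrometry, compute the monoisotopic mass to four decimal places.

Atom tally by fragment:
  pyridine ring core → C:5 H:5 N:1
  (− 1 ring H displaced by substituents)
  + COCH3 → C:2 H:3 O:1
Element totals:
  C: 7
  H: 7
  N: 1
  O: 1
Molecular formula: C7H7NO.
  M = 7(12.0) + 7(1.007825) + 14.003074 + 15.994915
    = 84.000000 + 7.054775 + 14.003074 + 15.994915 = 121.052764

121.0528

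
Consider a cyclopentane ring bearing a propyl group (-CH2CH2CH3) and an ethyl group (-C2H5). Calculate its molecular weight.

140.27 g/mol

Atom tally by fragment:
  cyclopentane ring core → C:5 H:10
  (− 2 ring H displaced by substituents)
  + CH2CH2CH3 → C:3 H:7
  + C2H5 → C:2 H:5
Element totals:
  C: 10
  H: 20
Molecular formula: C10H20.
  M = 10(12.011) + 20(1.008)
    = 120.110 + 20.160 = 140.270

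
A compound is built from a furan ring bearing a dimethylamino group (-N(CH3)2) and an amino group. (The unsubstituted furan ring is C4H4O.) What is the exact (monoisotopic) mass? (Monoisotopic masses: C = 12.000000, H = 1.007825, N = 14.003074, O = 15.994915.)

Atom tally by fragment:
  furan ring core → C:4 H:4 O:1
  (− 2 ring H displaced by substituents)
  + N(CH3)2 → N:1 C:2 H:6
  + NH2 → N:1 H:2
Element totals:
  C: 6
  H: 10
  N: 2
  O: 1
Molecular formula: C6H10N2O.
  M = 6(12.0) + 10(1.007825) + 2(14.003074) + 15.994915
    = 72.000000 + 10.078250 + 28.006148 + 15.994915 = 126.079313

126.0793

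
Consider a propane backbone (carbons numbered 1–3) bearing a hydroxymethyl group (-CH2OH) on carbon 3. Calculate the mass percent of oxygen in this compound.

Atom tally by fragment:
  CH3 → C:1 H:3
  CH2 → C:1 H:2
  CH2CH2OH → C:2 H:5 O:1
Element totals:
  C: 4
  H: 10
  O: 1
Molecular formula: C4H10O.
Molar mass = 74.123 g/mol.
Mass from O: 1 × 15.999 = 15.999 g/mol.
%O = 15.999 / 74.123 × 100 = 21.58%.

21.58%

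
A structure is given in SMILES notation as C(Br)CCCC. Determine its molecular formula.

C5H11Br

Atom tally by fragment:
  BrCH2 → C:1 H:2 Br:1
  CH2 → C:1 H:2
  CH2 → C:1 H:2
  CH2 → C:1 H:2
  CH3 → C:1 H:3
Element totals:
  C: 5
  H: 11
  Br: 1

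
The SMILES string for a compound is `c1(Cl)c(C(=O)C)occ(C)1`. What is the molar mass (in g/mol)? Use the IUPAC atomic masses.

Atom tally by fragment:
  furan ring core → C:4 H:4 O:1
  (− 3 ring H displaced by substituents)
  + Cl → Cl:1
  + COCH3 → C:2 H:3 O:1
  + CH3 → C:1 H:3
Element totals:
  C: 7
  H: 7
  Cl: 1
  O: 2
Molecular formula: C7H7ClO2.
  M = 7(12.011) + 7(1.008) + 35.45 + 2(15.999)
    = 84.077 + 7.056 + 35.450 + 31.998 = 158.581

158.58 g/mol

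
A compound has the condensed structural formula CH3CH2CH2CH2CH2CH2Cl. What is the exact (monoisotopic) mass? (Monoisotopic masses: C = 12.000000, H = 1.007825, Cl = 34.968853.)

Atom tally by fragment:
  CH3 → C:1 H:3
  CH2 → C:1 H:2
  CH2 → C:1 H:2
  CH2 → C:1 H:2
  CH2 → C:1 H:2
  CH2Cl → C:1 H:2 Cl:1
Element totals:
  C: 6
  H: 13
  Cl: 1
Molecular formula: C6H13Cl.
  M = 6(12.0) + 13(1.007825) + 34.968853
    = 72.000000 + 13.101725 + 34.968853 = 120.070578

120.0706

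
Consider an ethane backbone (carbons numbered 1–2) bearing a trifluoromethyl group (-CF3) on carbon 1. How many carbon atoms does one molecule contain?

3

Atom tally by fragment:
  F3CCH2 → C:2 H:2 F:3
  CH3 → C:1 H:3
Element totals:
  C: 3
  H: 5
  F: 3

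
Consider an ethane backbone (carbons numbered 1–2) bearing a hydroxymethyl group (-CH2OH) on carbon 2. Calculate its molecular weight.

60.10 g/mol

Atom tally by fragment:
  CH3 → C:1 H:3
  CH2CH2OH → C:2 H:5 O:1
Element totals:
  C: 3
  H: 8
  O: 1
Molecular formula: C3H8O.
  M = 3(12.011) + 8(1.008) + 15.999
    = 36.033 + 8.064 + 15.999 = 60.096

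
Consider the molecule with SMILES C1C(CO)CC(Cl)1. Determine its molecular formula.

C5H9ClO

Atom tally by fragment:
  cyclobutane ring core → C:4 H:8
  (− 2 ring H displaced by substituents)
  + CH2OH → C:1 H:3 O:1
  + Cl → Cl:1
Element totals:
  C: 5
  H: 9
  Cl: 1
  O: 1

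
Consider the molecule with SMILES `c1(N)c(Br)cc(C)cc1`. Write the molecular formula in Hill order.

C7H8BrN

Atom tally by fragment:
  benzene ring core → C:6 H:6
  (− 3 ring H displaced by substituents)
  + NH2 → N:1 H:2
  + Br → Br:1
  + CH3 → C:1 H:3
Element totals:
  C: 7
  H: 8
  Br: 1
  N: 1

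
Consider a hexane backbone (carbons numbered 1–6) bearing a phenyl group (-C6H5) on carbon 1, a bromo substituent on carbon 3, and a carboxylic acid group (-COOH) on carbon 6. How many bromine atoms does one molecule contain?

Atom tally by fragment:
  C6H5CH2 → C:7 H:7
  CH2 → C:1 H:2
  CH(Br) → C:1 H:1 Br:1
  CH2 → C:1 H:2
  CH2 → C:1 H:2
  CH2COOH → C:2 H:3 O:2
Element totals:
  C: 13
  H: 17
  Br: 1
  O: 2

1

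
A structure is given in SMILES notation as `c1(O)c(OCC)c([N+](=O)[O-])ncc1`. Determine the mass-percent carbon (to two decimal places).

Atom tally by fragment:
  pyridine ring core → C:5 H:5 N:1
  (− 3 ring H displaced by substituents)
  + OH → O:1 H:1
  + OC2H5 → C:2 H:5 O:1
  + NO2 → N:1 O:2
Element totals:
  C: 7
  H: 8
  N: 2
  O: 4
Molecular formula: C7H8N2O4.
Molar mass = 184.151 g/mol.
Mass from C: 7 × 12.011 = 84.077 g/mol.
%C = 84.077 / 184.151 × 100 = 45.66%.

45.66%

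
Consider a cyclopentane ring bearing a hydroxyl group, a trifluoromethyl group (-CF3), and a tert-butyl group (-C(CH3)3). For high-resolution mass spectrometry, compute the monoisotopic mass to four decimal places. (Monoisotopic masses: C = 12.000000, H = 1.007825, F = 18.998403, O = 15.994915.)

210.1231

Atom tally by fragment:
  cyclopentane ring core → C:5 H:10
  (− 3 ring H displaced by substituents)
  + OH → O:1 H:1
  + CF3 → C:1 F:3
  + C(CH3)3 → C:4 H:9
Element totals:
  C: 10
  H: 17
  F: 3
  O: 1
Molecular formula: C10H17F3O.
  M = 10(12.0) + 17(1.007825) + 3(18.998403) + 15.994915
    = 120.000000 + 17.133025 + 56.995209 + 15.994915 = 210.123149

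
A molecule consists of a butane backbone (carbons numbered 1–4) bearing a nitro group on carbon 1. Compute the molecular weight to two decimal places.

Atom tally by fragment:
  O2NCH2 → C:1 H:2 N:1 O:2
  CH2 → C:1 H:2
  CH2 → C:1 H:2
  CH3 → C:1 H:3
Element totals:
  C: 4
  H: 9
  N: 1
  O: 2
Molecular formula: C4H9NO2.
  M = 4(12.011) + 9(1.008) + 14.007 + 2(15.999)
    = 48.044 + 9.072 + 14.007 + 31.998 = 103.121

103.12 g/mol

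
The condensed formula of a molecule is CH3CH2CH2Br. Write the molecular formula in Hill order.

C3H7Br

Element totals:
  C: 3
  H: 7
  Br: 1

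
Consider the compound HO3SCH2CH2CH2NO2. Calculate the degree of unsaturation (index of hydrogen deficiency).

1

Atom tally by fragment:
  HO3SCH2 → C:1 H:3 S:1 O:3
  CH2 → C:1 H:2
  CH2NO2 → C:1 H:2 N:1 O:2
Element totals:
  C: 3
  H: 7
  N: 1
  O: 5
  S: 1
Molecular formula: C3H7NO5S.
DoU = (2C + 2 + N − H − X) / 2 = (2·3 + 2 + 1 − 7 − 0) / 2 = 1.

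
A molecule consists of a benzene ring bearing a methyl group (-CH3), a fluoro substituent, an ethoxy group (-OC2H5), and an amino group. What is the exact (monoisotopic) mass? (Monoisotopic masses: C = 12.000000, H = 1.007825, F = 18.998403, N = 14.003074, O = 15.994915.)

Atom tally by fragment:
  benzene ring core → C:6 H:6
  (− 4 ring H displaced by substituents)
  + CH3 → C:1 H:3
  + F → F:1
  + OC2H5 → C:2 H:5 O:1
  + NH2 → N:1 H:2
Element totals:
  C: 9
  H: 12
  F: 1
  N: 1
  O: 1
Molecular formula: C9H12FNO.
  M = 9(12.0) + 12(1.007825) + 18.998403 + 14.003074 + 15.994915
    = 108.000000 + 12.093900 + 18.998403 + 14.003074 + 15.994915 = 169.090292

169.0903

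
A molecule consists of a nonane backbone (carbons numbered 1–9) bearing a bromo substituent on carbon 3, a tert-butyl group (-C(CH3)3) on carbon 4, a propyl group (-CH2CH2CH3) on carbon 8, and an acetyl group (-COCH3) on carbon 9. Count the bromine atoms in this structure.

Atom tally by fragment:
  CH3 → C:1 H:3
  CH2 → C:1 H:2
  CH(Br) → C:1 H:1 Br:1
  CH(C(CH3)3) → C:5 H:10
  CH2 → C:1 H:2
  CH2 → C:1 H:2
  CH2 → C:1 H:2
  CH(CH2CH2CH3) → C:4 H:8
  CH2COCH3 → C:3 H:5 O:1
Element totals:
  C: 18
  H: 35
  Br: 1
  O: 1

1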